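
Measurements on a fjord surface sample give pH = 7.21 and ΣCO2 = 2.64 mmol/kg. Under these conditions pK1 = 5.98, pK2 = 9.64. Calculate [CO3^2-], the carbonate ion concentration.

α₂ = 1 / (1 + [H⁺]/K2 + [H⁺]²/(K1K2)) = 1 / (1 + 10^+2.43 + 10^+1.20)
   = 1 / (1 + 269.15 + 15.849) = 1/286.00 = 0.003496
[CO3²⁻] = α₂ × DIC = 0.003496 × 2.64 = 0.00923 mmol/kg = 9.23 μmol/kg

[CO3²⁻] = 9.23 μmol/kg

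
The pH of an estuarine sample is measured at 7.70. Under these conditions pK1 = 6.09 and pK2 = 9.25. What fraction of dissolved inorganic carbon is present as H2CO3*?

α₀ = 0.0233

α₀ = 1 / (1 + K1/[H⁺] + K1K2/[H⁺]²) = 1 / (1 + 10^+1.61 + 10^+0.06)
   = 1 / (1 + 40.738 + 1.1482) = 1/42.886 = 0.02332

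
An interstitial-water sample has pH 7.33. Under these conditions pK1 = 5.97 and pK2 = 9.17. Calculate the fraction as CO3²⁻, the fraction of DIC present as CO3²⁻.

α₂ = 0.0137

α₂ = 1 / (1 + [H⁺]/K2 + [H⁺]²/(K1K2)) = 1 / (1 + 10^+1.84 + 10^+0.48)
   = 1 / (1 + 69.183 + 3.0200) = 1/73.203 = 0.01366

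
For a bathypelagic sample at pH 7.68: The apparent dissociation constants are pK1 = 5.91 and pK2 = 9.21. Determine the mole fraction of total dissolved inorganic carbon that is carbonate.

α₂ = 1 / (1 + [H⁺]/K2 + [H⁺]²/(K1K2)) = 1 / (1 + 10^+1.53 + 10^-0.24)
   = 1 / (1 + 33.884 + 0.57544) = 1/35.460 = 0.02820

α₂ = 0.0282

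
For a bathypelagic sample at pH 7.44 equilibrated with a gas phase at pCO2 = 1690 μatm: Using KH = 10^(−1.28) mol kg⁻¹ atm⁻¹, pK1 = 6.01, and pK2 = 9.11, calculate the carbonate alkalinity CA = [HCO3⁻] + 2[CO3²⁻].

[CO2*] = KH · pCO2 = 10^(−1.28) × 1690×10^-6 = 8.869×10^-5 mol/kg
α₀ = 1/(1 + K1/[H⁺] + K1K2/[H⁺]²) = 1/(1 + 10^+1.43 + 10^-0.24) = 0.03510
DIC = [CO2*]/α₀ = 8.869×10^-5 / 0.03510 = 2.527 mmol/kg
CA = (α₁ + 2α₂)·DIC = (0.9447 + 2×0.02020) × 2.527 = 2.49 mmol/kg

CA = 2.49 mmol/kg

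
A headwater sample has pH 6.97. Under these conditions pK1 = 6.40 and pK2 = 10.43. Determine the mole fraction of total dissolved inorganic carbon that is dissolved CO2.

α₀ = 1 / (1 + K1/[H⁺] + K1K2/[H⁺]²) = 1 / (1 + 10^+0.57 + 10^-2.89)
   = 1 / (1 + 3.7154 + 0.0012882) = 1/4.7166 = 0.2120

α₀ = 0.212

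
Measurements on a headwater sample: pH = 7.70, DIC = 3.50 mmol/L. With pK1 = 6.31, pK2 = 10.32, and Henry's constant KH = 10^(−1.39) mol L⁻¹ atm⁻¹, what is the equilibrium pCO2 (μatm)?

pCO2 = 3360 μatm

α₀ = 1 / (1 + K1/[H⁺] + K1K2/[H⁺]²) = 1 / (1 + 10^+1.39 + 10^-1.23)
   = 1 / (1 + 24.547 + 0.058884) = 1/25.606 = 0.03905
[CO2*] = α₀ × DIC = 0.03905 × 3.50 = 0.1367 mmol/L
pCO2 = [CO2*]/KH = 1.367×10^-4 / 4.074×10^-2 = 3360 μatm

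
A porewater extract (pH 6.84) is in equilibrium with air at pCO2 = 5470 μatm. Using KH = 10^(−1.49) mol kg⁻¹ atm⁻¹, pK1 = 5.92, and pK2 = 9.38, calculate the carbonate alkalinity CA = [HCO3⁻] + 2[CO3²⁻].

[CO2*] = KH · pCO2 = 10^(−1.49) × 5470×10^-6 = 1.770×10^-4 mol/kg
α₀ = 1/(1 + K1/[H⁺] + K1K2/[H⁺]²) = 1/(1 + 10^+0.92 + 10^-1.62) = 0.1070
DIC = [CO2*]/α₀ = 1.770×10^-4 / 0.1070 = 1.654 mmol/kg
CA = (α₁ + 2α₂)·DIC = (0.8904 + 2×0.002568) × 1.654 = 1.48 mmol/kg

CA = 1.48 mmol/kg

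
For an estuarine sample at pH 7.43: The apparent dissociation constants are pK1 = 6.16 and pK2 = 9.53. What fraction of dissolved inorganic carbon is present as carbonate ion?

α₂ = 0.00748

α₂ = 1 / (1 + [H⁺]/K2 + [H⁺]²/(K1K2)) = 1 / (1 + 10^+2.10 + 10^+0.83)
   = 1 / (1 + 125.89 + 6.7608) = 1/133.65 = 0.007482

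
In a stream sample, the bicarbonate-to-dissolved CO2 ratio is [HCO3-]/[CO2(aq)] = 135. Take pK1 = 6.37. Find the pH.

pH = 8.50

From K1 = [H⁺][HCO3-]/[CO2(aq)]:  pH = pK1 + log₁₀([HCO3-]/[CO2(aq)])
log₁₀(135) = +2.130
pH = 6.37 + (+2.130) = 8.50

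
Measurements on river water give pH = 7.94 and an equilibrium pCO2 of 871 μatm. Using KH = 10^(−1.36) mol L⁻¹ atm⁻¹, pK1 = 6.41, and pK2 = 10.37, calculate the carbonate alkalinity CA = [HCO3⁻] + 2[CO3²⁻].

[CO2*] = KH · pCO2 = 10^(−1.36) × 871×10^-6 = 3.802×10^-5 mol/L
α₀ = 1/(1 + K1/[H⁺] + K1K2/[H⁺]²) = 1/(1 + 10^+1.53 + 10^-0.90) = 0.02856
DIC = [CO2*]/α₀ = 3.802×10^-5 / 0.02856 = 1.331 mmol/L
CA = (α₁ + 2α₂)·DIC = (0.9678 + 2×0.003596) × 1.331 = 1.30 mmol/L

CA = 1.30 mmol/L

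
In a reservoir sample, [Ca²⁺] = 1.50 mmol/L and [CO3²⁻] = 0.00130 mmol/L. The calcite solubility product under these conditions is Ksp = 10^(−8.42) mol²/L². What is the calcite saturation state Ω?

Ω = 0.513

Ksp = 10^(−8.42) = 3.802×10^-9
Ω = [Ca²⁺][CO3²⁻]/Ksp = (1.50×10^-3)(0.00130×10^-3) / 3.802×10^-9 = 0.513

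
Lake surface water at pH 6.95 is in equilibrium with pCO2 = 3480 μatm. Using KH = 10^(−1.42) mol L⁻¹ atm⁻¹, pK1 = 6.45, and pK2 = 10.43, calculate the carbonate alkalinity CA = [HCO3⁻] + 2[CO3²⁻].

CA = 0.419 mmol/L

[CO2*] = KH · pCO2 = 10^(−1.42) × 3480×10^-6 = 1.323×10^-4 mol/L
α₀ = 1/(1 + K1/[H⁺] + K1K2/[H⁺]²) = 1/(1 + 10^+0.50 + 10^-2.98) = 0.2402
DIC = [CO2*]/α₀ = 1.323×10^-4 / 0.2402 = 0.5508 mmol/L
CA = (α₁ + 2α₂)·DIC = (0.7596 + 2×0.0002515) × 0.5508 = 0.419 mmol/L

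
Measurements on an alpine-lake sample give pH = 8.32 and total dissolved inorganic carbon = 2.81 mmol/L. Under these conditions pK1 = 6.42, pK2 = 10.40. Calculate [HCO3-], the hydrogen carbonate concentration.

α₁ = 1 / (1 + [H⁺]/K1 + K2/[H⁺]) = 1 / (1 + 10^-1.90 + 10^-2.08)
   = 1 / (1 + 0.012589 + 0.0083176) = 1/1.0209 = 0.9795
[HCO3⁻] = α₁ × DIC = 0.9795 × 2.81 = 2.75 mmol/L

[HCO3⁻] = 2.75 mmol/L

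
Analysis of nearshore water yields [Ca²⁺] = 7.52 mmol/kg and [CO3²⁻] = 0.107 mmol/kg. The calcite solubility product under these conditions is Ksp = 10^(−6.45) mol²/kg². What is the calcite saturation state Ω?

Ksp = 10^(−6.45) = 3.548×10^-7
Ω = [Ca²⁺][CO3²⁻]/Ksp = (7.52×10^-3)(0.107×10^-3) / 3.548×10^-7 = 2.27

Ω = 2.27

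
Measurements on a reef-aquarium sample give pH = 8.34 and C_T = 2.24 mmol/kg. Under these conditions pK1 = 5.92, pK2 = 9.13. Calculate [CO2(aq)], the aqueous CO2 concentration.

[CO2*] = 7.30 μmol/kg

α₀ = 1 / (1 + K1/[H⁺] + K1K2/[H⁺]²) = 1 / (1 + 10^+2.42 + 10^+1.63)
   = 1 / (1 + 263.03 + 42.658) = 1/306.68 = 0.003261
[CO2*] = α₀ × DIC = 0.003261 × 2.24 = 0.00730 mmol/kg = 7.30 μmol/kg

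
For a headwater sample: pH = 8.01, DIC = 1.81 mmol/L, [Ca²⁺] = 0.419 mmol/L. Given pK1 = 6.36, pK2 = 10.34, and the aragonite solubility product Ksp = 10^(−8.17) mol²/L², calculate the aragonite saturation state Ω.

α₂ = 1 / (1 + [H⁺]/K2 + [H⁺]²/(K1K2)) = 1 / (1 + 10^+2.33 + 10^+0.68)
   = 1 / (1 + 213.80 + 4.7863) = 1/219.58 = 0.004554
[CO3²⁻] = α₂ × DIC = 0.004554 × 1.81 = 0.008243 mmol/L = 8.243 μmol/L
Ksp = 10^(−8.17) = 6.761×10^-9
Ω = [Ca²⁺][CO3²⁻]/Ksp = (0.419×10^-3)(8.243×10^-6) / 6.761×10^-9 = 0.511

Ω = 0.511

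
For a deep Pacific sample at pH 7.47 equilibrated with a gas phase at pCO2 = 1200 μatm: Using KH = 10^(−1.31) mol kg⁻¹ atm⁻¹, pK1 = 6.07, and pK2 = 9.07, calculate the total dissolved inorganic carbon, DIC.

[CO2*] = KH · pCO2 = 10^(−1.31) × 1200×10^-6 = 5.877×10^-5 mol/kg
α₀ = 1/(1 + K1/[H⁺] + K1K2/[H⁺]²) = 1/(1 + 10^+1.40 + 10^-0.20) = 0.03738
DIC = [CO2*]/α₀ = 5.877×10^-5 / 0.03738 = 1.57 mmol/kg

DIC = 1.57 mmol/kg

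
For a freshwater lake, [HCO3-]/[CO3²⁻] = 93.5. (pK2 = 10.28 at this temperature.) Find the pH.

pH = 8.31

From K2 = [H⁺][CO3²⁻]/[HCO3-]:  pH = pK2 − log₁₀([HCO3-]/[CO3²⁻])
log₁₀(93.5) = +1.971
pH = 10.28 − (+1.971) = 8.31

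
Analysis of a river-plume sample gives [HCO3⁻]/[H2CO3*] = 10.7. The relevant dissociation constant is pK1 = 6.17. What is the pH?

pH = 7.20

From K1 = [H⁺][HCO3⁻]/[H2CO3*]:  pH = pK1 + log₁₀([HCO3⁻]/[H2CO3*])
log₁₀(10.7) = +1.029
pH = 6.17 + (+1.029) = 7.20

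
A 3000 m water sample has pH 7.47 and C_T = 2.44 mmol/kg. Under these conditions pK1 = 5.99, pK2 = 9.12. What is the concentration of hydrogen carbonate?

[HCO3⁻] = 2.31 mmol/kg

α₁ = 1 / (1 + [H⁺]/K1 + K2/[H⁺]) = 1 / (1 + 10^-1.48 + 10^-1.65)
   = 1 / (1 + 0.033113 + 0.022387) = 1/1.0555 = 0.9474
[HCO3⁻] = α₁ × DIC = 0.9474 × 2.44 = 2.31 mmol/kg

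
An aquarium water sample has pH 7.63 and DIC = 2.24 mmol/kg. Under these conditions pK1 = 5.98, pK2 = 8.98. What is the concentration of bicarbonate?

[HCO3⁻] = 2.10 mmol/kg

α₁ = 1 / (1 + [H⁺]/K1 + K2/[H⁺]) = 1 / (1 + 10^-1.65 + 10^-1.35)
   = 1 / (1 + 0.022387 + 0.044668) = 1/1.0671 = 0.9372
[HCO3⁻] = α₁ × DIC = 0.9372 × 2.24 = 2.10 mmol/kg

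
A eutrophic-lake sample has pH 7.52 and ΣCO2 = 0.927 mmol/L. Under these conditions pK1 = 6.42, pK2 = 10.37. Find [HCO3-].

α₁ = 1 / (1 + [H⁺]/K1 + K2/[H⁺]) = 1 / (1 + 10^-1.10 + 10^-2.85)
   = 1 / (1 + 0.079433 + 0.0014125) = 1/1.0808 = 0.9252
[HCO3⁻] = α₁ × DIC = 0.9252 × 0.927 = 0.858 mmol/L

[HCO3⁻] = 0.858 mmol/L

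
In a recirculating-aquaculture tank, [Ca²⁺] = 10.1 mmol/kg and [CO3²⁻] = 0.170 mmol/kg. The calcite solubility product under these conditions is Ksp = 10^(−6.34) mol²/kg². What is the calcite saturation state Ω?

Ω = 3.76

Ksp = 10^(−6.34) = 4.571×10^-7
Ω = [Ca²⁺][CO3²⁻]/Ksp = (10.1×10^-3)(0.170×10^-3) / 4.571×10^-7 = 3.76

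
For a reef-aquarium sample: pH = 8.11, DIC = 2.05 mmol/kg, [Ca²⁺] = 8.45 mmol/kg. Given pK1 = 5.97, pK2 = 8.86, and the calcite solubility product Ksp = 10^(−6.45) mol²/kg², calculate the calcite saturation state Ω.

Ω = 7.33

α₂ = 1 / (1 + [H⁺]/K2 + [H⁺]²/(K1K2)) = 1 / (1 + 10^+0.75 + 10^-1.39)
   = 1 / (1 + 5.6234 + 0.040738) = 1/6.6642 = 0.1501
[CO3²⁻] = α₂ × DIC = 0.1501 × 2.05 = 0.3076 mmol/kg
Ksp = 10^(−6.45) = 3.548×10^-7
Ω = [Ca²⁺][CO3²⁻]/Ksp = (8.45×10^-3)(3.076×10^-4) / 3.548×10^-7 = 7.33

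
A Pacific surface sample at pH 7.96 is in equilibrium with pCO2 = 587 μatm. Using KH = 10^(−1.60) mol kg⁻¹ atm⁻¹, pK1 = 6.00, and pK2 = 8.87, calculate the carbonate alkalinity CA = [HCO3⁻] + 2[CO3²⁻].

CA = 1.68 mmol/kg

[CO2*] = KH · pCO2 = 10^(−1.60) × 587×10^-6 = 1.474×10^-5 mol/kg
α₀ = 1/(1 + K1/[H⁺] + K1K2/[H⁺]²) = 1/(1 + 10^+1.96 + 10^+1.05) = 0.009669
DIC = [CO2*]/α₀ = 1.474×10^-5 / 0.009669 = 1.525 mmol/kg
CA = (α₁ + 2α₂)·DIC = (0.8818 + 2×0.1085) × 1.525 = 1.68 mmol/kg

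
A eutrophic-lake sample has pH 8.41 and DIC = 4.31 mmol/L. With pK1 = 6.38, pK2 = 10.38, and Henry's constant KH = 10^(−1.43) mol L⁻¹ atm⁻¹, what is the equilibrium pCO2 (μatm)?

α₀ = 1 / (1 + K1/[H⁺] + K1K2/[H⁺]²) = 1 / (1 + 10^+2.03 + 10^+0.06)
   = 1 / (1 + 107.15 + 1.1482) = 1/109.30 = 0.009149
[CO2*] = α₀ × DIC = 0.009149 × 4.31 = 0.03943 mmol/L
pCO2 = [CO2*]/KH = 3.943×10^-5 / 3.715×10^-2 = 1060 μatm

pCO2 = 1060 μatm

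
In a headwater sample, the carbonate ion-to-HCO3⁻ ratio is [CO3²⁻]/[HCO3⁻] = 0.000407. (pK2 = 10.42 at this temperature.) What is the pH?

pH = 7.03

From K2 = [H⁺][CO3²⁻]/[HCO3⁻]:  pH = pK2 + log₁₀([CO3²⁻]/[HCO3⁻])
log₁₀(0.000407) = -3.390
pH = 10.42 + (-3.390) = 7.03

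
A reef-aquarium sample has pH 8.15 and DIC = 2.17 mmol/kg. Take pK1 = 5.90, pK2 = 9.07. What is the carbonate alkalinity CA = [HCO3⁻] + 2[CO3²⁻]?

CA = [HCO3⁻] + 2[CO3²⁻] = (α₁ + 2α₂)·DIC
At pH 8.15: [H⁺]/K1 = 10^-2.25 = 0.0056234, K2/[H⁺] = 10^-0.92 = 0.12023
α₁ = 1/(1 + 0.0056234 + 0.12023) = 1/1.1258 = 0.8882; α₂ = α₁·K2/[H⁺] = 0.1068
α₁ + 2α₂ = 1.1018
CA = 1.1018 × 2.17 = 2.39 mmol/kg

CA = 2.39 mmol/kg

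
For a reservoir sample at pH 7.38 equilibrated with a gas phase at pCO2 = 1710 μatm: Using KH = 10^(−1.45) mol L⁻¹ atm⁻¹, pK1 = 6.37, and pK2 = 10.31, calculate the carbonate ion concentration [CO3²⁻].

[CO2*] = KH · pCO2 = 10^(−1.45) × 1710×10^-6 = 6.067×10^-5 mol/L
α₀ = 1/(1 + K1/[H⁺] + K1K2/[H⁺]²) = 1/(1 + 10^+1.01 + 10^-1.92) = 0.08893
DIC = [CO2*]/α₀ = 6.067×10^-5 / 0.08893 = 0.6823 mmol/L
[CO3²⁻] = α₂·DIC; α₂ = 0.001069, so [CO3²⁻] = 0.001069 × 0.6823 = 0.000729 mmol/L = 0.729 μmol/L

[CO3²⁻] = 0.729 μmol/L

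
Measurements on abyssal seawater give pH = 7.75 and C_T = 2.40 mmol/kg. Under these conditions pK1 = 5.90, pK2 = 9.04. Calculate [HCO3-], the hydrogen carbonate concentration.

[HCO3⁻] = 2.25 mmol/kg

α₁ = 1 / (1 + [H⁺]/K1 + K2/[H⁺]) = 1 / (1 + 10^-1.85 + 10^-1.29)
   = 1 / (1 + 0.014125 + 0.051286) = 1/1.0654 = 0.9386
[HCO3⁻] = α₁ × DIC = 0.9386 × 2.40 = 2.25 mmol/kg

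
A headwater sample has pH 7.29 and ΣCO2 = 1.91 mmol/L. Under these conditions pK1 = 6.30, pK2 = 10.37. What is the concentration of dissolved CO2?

α₀ = 1 / (1 + K1/[H⁺] + K1K2/[H⁺]²) = 1 / (1 + 10^+0.99 + 10^-2.09)
   = 1 / (1 + 9.7724 + 0.0081283) = 1/10.781 = 0.09276
[CO2*] = α₀ × DIC = 0.09276 × 1.91 = 0.177 mmol/L

[CO2*] = 0.177 mmol/L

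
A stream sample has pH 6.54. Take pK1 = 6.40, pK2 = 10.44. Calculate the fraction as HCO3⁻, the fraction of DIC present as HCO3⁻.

α₁ = 0.580

α₁ = 1 / (1 + [H⁺]/K1 + K2/[H⁺]) = 1 / (1 + 10^-0.14 + 10^-3.90)
   = 1 / (1 + 0.72444 + 0.00012589) = 1/1.7246 = 0.5799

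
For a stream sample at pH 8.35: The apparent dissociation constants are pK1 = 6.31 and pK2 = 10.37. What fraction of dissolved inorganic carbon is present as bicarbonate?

α₁ = 1 / (1 + [H⁺]/K1 + K2/[H⁺]) = 1 / (1 + 10^-2.04 + 10^-2.02)
   = 1 / (1 + 0.0091201 + 0.0095499) = 1/1.0187 = 0.9817

α₁ = 0.982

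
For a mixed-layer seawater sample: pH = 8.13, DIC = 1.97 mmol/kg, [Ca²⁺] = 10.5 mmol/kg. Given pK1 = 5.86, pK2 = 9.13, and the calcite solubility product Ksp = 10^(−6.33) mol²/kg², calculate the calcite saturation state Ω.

α₂ = 1 / (1 + [H⁺]/K2 + [H⁺]²/(K1K2)) = 1 / (1 + 10^+1.00 + 10^-1.27)
   = 1 / (1 + 10.000 + 0.053703) = 1/11.054 = 0.09047
[CO3²⁻] = α₂ × DIC = 0.09047 × 1.97 = 0.1782 mmol/kg
Ksp = 10^(−6.33) = 4.677×10^-7
Ω = [Ca²⁺][CO3²⁻]/Ksp = (10.5×10^-3)(1.782×10^-4) / 4.677×10^-7 = 4.00

Ω = 4.00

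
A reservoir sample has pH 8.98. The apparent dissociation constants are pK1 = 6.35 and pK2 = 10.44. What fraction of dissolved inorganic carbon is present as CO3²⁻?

α₂ = 1 / (1 + [H⁺]/K2 + [H⁺]²/(K1K2)) = 1 / (1 + 10^+1.46 + 10^-1.17)
   = 1 / (1 + 28.840 + 0.067608) = 1/29.908 = 0.03344

α₂ = 0.0334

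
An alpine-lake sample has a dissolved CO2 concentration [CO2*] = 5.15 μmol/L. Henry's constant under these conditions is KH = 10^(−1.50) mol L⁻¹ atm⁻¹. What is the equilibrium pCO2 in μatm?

KH = 10^(−1.50) = 3.162×10^-2 mol L⁻¹ atm⁻¹
pCO2 = [CO2*]/KH = 5.15×10^-6 / 3.162×10^-2 = 1.63×10^-4 atm = 163 μatm

pCO2 = 163 μatm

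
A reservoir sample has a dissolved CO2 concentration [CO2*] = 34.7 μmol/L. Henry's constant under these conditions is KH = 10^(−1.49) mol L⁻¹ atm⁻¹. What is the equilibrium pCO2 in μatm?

KH = 10^(−1.49) = 3.236×10^-2 mol L⁻¹ atm⁻¹
pCO2 = [CO2*]/KH = 34.7×10^-6 / 3.236×10^-2 = 1.07×10^-3 atm = 1070 μatm

pCO2 = 1070 μatm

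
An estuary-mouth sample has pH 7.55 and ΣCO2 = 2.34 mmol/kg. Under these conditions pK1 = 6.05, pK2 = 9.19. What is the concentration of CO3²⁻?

[CO3²⁻] = 0.0508 mmol/kg

α₂ = 1 / (1 + [H⁺]/K2 + [H⁺]²/(K1K2)) = 1 / (1 + 10^+1.64 + 10^+0.14)
   = 1 / (1 + 43.652 + 1.3804) = 1/46.032 = 0.02172
[CO3²⁻] = α₂ × DIC = 0.02172 × 2.34 = 0.0508 mmol/kg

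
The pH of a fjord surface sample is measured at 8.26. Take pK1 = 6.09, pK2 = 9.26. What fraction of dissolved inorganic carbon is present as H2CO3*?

α₀ = 1 / (1 + K1/[H⁺] + K1K2/[H⁺]²) = 1 / (1 + 10^+2.17 + 10^+1.17)
   = 1 / (1 + 147.91 + 14.791) = 1/163.70 = 0.006109

α₀ = 0.00611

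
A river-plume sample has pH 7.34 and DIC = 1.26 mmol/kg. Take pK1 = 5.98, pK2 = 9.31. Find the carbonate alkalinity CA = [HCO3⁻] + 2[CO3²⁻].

CA = 1.22 mmol/kg

CA = [HCO3⁻] + 2[CO3²⁻] = (α₁ + 2α₂)·DIC
At pH 7.34: [H⁺]/K1 = 10^-1.36 = 0.043652, K2/[H⁺] = 10^-1.97 = 0.010715
α₁ = 1/(1 + 0.043652 + 0.010715) = 1/1.0544 = 0.9484; α₂ = α₁·K2/[H⁺] = 0.01016
α₁ + 2α₂ = 0.9688
CA = 0.9688 × 1.26 = 1.22 mmol/kg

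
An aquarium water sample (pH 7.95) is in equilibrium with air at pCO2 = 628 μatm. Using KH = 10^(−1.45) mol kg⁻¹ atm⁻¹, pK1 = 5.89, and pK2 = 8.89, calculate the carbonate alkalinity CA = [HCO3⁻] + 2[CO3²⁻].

CA = 3.15 mmol/kg

[CO2*] = KH · pCO2 = 10^(−1.45) × 628×10^-6 = 2.228×10^-5 mol/kg
α₀ = 1/(1 + K1/[H⁺] + K1K2/[H⁺]²) = 1/(1 + 10^+2.06 + 10^+1.12) = 0.007752
DIC = [CO2*]/α₀ = 2.228×10^-5 / 0.007752 = 2.874 mmol/kg
CA = (α₁ + 2α₂)·DIC = (0.8901 + 2×0.1022) × 2.874 = 3.15 mmol/kg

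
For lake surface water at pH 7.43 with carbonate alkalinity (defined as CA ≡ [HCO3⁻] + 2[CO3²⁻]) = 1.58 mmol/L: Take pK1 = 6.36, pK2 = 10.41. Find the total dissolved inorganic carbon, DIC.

DIC = 1.71 mmol/L

CA = [HCO3⁻] + 2[CO3²⁻] = (α₁ + 2α₂)·DIC
At pH 7.43: [H⁺]/K1 = 10^-1.07 = 0.085114, K2/[H⁺] = 10^-2.98 = 0.0010471
α₁ = 1/(1 + 0.085114 + 0.0010471) = 1/1.0862 = 0.9207; α₂ = α₁·K2/[H⁺] = 0.0009641
α₁ + 2α₂ = 0.9226
DIC = CA / (α₁ + 2α₂) = 1.58 / 0.9226 = 1.71 mmol/L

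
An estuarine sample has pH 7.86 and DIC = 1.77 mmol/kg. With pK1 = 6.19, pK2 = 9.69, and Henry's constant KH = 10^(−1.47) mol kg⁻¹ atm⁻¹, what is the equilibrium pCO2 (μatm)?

α₀ = 1 / (1 + K1/[H⁺] + K1K2/[H⁺]²) = 1 / (1 + 10^+1.67 + 10^-0.16)
   = 1 / (1 + 46.774 + 0.69183) = 1/48.465 = 0.02063
[CO2*] = α₀ × DIC = 0.02063 × 1.77 = 0.03652 mmol/kg
pCO2 = [CO2*]/KH = 3.652×10^-5 / 3.388×10^-2 = 1080 μatm

pCO2 = 1080 μatm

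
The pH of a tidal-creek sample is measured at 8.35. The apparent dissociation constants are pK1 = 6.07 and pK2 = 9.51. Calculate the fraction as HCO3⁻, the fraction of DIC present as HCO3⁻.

α₁ = 1 / (1 + [H⁺]/K1 + K2/[H⁺]) = 1 / (1 + 10^-2.28 + 10^-1.16)
   = 1 / (1 + 0.0052481 + 0.069183) = 1/1.0744 = 0.9307

α₁ = 0.931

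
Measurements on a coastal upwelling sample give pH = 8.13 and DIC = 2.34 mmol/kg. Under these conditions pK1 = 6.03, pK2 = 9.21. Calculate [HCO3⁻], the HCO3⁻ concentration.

α₁ = 1 / (1 + [H⁺]/K1 + K2/[H⁺]) = 1 / (1 + 10^-2.10 + 10^-1.08)
   = 1 / (1 + 0.0079433 + 0.083176) = 1/1.0911 = 0.9165
[HCO3⁻] = α₁ × DIC = 0.9165 × 2.34 = 2.14 mmol/kg

[HCO3⁻] = 2.14 mmol/kg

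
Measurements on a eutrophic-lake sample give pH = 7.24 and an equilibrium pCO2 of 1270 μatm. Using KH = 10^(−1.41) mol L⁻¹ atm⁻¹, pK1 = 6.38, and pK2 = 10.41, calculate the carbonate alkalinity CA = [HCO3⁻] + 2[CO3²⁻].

CA = 0.358 mmol/L

[CO2*] = KH · pCO2 = 10^(−1.41) × 1270×10^-6 = 4.941×10^-5 mol/L
α₀ = 1/(1 + K1/[H⁺] + K1K2/[H⁺]²) = 1/(1 + 10^+0.86 + 10^-2.31) = 0.1212
DIC = [CO2*]/α₀ = 4.941×10^-5 / 0.1212 = 0.4076 mmol/L
CA = (α₁ + 2α₂)·DIC = (0.8782 + 2×0.0005937) × 0.4076 = 0.358 mmol/L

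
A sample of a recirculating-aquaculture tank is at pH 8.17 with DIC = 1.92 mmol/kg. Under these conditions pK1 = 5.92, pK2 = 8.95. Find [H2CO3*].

α₀ = 1 / (1 + K1/[H⁺] + K1K2/[H⁺]²) = 1 / (1 + 10^+2.25 + 10^+1.47)
   = 1 / (1 + 177.83 + 29.512) = 1/208.34 = 0.004800
[CO2*] = α₀ × DIC = 0.004800 × 1.92 = 0.00922 mmol/kg = 9.22 μmol/kg

[CO2*] = 9.22 μmol/kg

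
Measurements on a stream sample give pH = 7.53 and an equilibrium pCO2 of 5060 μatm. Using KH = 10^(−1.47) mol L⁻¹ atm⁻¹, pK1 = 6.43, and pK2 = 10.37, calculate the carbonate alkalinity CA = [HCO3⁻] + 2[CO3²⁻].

CA = 2.16 mmol/L

[CO2*] = KH · pCO2 = 10^(−1.47) × 5060×10^-6 = 1.715×10^-4 mol/L
α₀ = 1/(1 + K1/[H⁺] + K1K2/[H⁺]²) = 1/(1 + 10^+1.10 + 10^-1.74) = 0.07349
DIC = [CO2*]/α₀ = 1.715×10^-4 / 0.07349 = 2.333 mmol/L
CA = (α₁ + 2α₂)·DIC = (0.9252 + 2×0.001337) × 2.333 = 2.16 mmol/L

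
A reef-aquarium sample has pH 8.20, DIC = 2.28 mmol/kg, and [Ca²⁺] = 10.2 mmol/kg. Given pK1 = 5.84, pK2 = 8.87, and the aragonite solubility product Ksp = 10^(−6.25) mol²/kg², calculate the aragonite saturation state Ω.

Ω = 7.26

α₂ = 1 / (1 + [H⁺]/K2 + [H⁺]²/(K1K2)) = 1 / (1 + 10^+0.67 + 10^-1.69)
   = 1 / (1 + 4.6774 + 0.020417) = 1/5.6978 = 0.1755
[CO3²⁻] = α₂ × DIC = 0.1755 × 2.28 = 0.4002 mmol/kg
Ksp = 10^(−6.25) = 5.623×10^-7
Ω = [Ca²⁺][CO3²⁻]/Ksp = (10.2×10^-3)(4.002×10^-4) / 5.623×10^-7 = 7.26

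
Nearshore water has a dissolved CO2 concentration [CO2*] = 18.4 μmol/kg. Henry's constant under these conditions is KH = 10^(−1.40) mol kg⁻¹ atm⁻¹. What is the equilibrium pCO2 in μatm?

KH = 10^(−1.40) = 3.981×10^-2 mol kg⁻¹ atm⁻¹
pCO2 = [CO2*]/KH = 18.4×10^-6 / 3.981×10^-2 = 4.62×10^-4 atm = 462 μatm

pCO2 = 462 μatm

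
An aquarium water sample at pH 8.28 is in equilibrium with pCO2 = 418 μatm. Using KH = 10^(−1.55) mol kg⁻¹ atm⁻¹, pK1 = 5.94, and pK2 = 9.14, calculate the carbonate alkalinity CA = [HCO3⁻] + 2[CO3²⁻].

CA = 3.29 mmol/kg

[CO2*] = KH · pCO2 = 10^(−1.55) × 418×10^-6 = 1.178×10^-5 mol/kg
α₀ = 1/(1 + K1/[H⁺] + K1K2/[H⁺]²) = 1/(1 + 10^+2.34 + 10^+1.48) = 0.004000
DIC = [CO2*]/α₀ = 1.178×10^-5 / 0.004000 = 2.945 mmol/kg
CA = (α₁ + 2α₂)·DIC = (0.8752 + 2×0.1208) × 2.945 = 3.29 mmol/kg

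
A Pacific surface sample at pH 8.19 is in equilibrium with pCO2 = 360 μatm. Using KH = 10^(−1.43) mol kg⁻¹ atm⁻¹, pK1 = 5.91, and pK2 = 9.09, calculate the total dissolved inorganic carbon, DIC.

[CO2*] = KH · pCO2 = 10^(−1.43) × 360×10^-6 = 1.338×10^-5 mol/kg
α₀ = 1/(1 + K1/[H⁺] + K1K2/[H⁺]²) = 1/(1 + 10^+2.28 + 10^+1.38) = 0.004640
DIC = [CO2*]/α₀ = 1.338×10^-5 / 0.004640 = 2.88 mmol/kg

DIC = 2.88 mmol/kg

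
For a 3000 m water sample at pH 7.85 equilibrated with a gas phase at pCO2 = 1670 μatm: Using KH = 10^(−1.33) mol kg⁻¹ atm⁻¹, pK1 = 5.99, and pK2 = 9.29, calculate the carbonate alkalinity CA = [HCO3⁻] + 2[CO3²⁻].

CA = 6.07 mmol/kg

[CO2*] = KH · pCO2 = 10^(−1.33) × 1670×10^-6 = 7.811×10^-5 mol/kg
α₀ = 1/(1 + K1/[H⁺] + K1K2/[H⁺]²) = 1/(1 + 10^+1.86 + 10^+0.42) = 0.01315
DIC = [CO2*]/α₀ = 7.811×10^-5 / 0.01315 = 5.942 mmol/kg
CA = (α₁ + 2α₂)·DIC = (0.9523 + 2×0.03458) × 5.942 = 6.07 mmol/kg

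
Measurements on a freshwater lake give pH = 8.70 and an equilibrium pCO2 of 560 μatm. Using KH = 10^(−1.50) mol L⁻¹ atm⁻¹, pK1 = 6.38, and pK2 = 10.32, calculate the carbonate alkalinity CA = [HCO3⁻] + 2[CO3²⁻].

CA = 3.88 mmol/L

[CO2*] = KH · pCO2 = 10^(−1.50) × 560×10^-6 = 1.771×10^-5 mol/L
α₀ = 1/(1 + K1/[H⁺] + K1K2/[H⁺]²) = 1/(1 + 10^+2.32 + 10^+0.70) = 0.004652
DIC = [CO2*]/α₀ = 1.771×10^-5 / 0.004652 = 3.806 mmol/L
CA = (α₁ + 2α₂)·DIC = (0.9720 + 2×0.02332) × 3.806 = 3.88 mmol/L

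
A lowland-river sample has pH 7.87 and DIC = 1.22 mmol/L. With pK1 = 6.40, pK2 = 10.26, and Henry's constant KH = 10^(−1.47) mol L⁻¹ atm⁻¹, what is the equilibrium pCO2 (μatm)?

pCO2 = 1180 μatm

α₀ = 1 / (1 + K1/[H⁺] + K1K2/[H⁺]²) = 1 / (1 + 10^+1.47 + 10^-0.92)
   = 1 / (1 + 29.512 + 0.12023) = 1/30.632 = 0.03265
[CO2*] = α₀ × DIC = 0.03265 × 1.22 = 0.03983 mmol/L
pCO2 = [CO2*]/KH = 3.983×10^-5 / 3.388×10^-2 = 1180 μatm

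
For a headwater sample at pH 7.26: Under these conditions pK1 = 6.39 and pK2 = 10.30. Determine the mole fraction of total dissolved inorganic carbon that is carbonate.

α₂ = 1 / (1 + [H⁺]/K2 + [H⁺]²/(K1K2)) = 1 / (1 + 10^+3.04 + 10^+2.17)
   = 1 / (1 + 1096.5 + 147.91) = 1/1245.4 = 0.0008030

α₂ = 0.000803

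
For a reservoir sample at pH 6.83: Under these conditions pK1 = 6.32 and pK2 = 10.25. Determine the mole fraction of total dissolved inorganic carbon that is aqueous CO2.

α₀ = 0.236

α₀ = 1 / (1 + K1/[H⁺] + K1K2/[H⁺]²) = 1 / (1 + 10^+0.51 + 10^-2.91)
   = 1 / (1 + 3.2359 + 0.0012303) = 1/4.2372 = 0.2360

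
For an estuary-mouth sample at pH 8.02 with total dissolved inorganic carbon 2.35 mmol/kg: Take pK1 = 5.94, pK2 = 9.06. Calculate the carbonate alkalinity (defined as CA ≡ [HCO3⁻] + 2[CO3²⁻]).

CA = [HCO3⁻] + 2[CO3²⁻] = (α₁ + 2α₂)·DIC
At pH 8.02: [H⁺]/K1 = 10^-2.08 = 0.0083176, K2/[H⁺] = 10^-1.04 = 0.091201
α₁ = 1/(1 + 0.0083176 + 0.091201) = 1/1.0995 = 0.9095; α₂ = α₁·K2/[H⁺] = 0.08295
α₁ + 2α₂ = 1.0754
CA = 1.0754 × 2.35 = 2.53 mmol/kg

CA = 2.53 mmol/kg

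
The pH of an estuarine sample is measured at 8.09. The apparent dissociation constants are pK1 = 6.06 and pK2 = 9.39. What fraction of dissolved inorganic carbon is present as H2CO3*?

α₀ = 0.00881

α₀ = 1 / (1 + K1/[H⁺] + K1K2/[H⁺]²) = 1 / (1 + 10^+2.03 + 10^+0.73)
   = 1 / (1 + 107.15 + 5.3703) = 1/113.52 = 0.008809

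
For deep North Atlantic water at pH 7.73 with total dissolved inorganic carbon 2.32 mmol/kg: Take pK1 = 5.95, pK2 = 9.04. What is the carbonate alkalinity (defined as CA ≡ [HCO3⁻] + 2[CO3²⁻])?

CA = 2.39 mmol/kg

CA = [HCO3⁻] + 2[CO3²⁻] = (α₁ + 2α₂)·DIC
At pH 7.73: [H⁺]/K1 = 10^-1.78 = 0.016596, K2/[H⁺] = 10^-1.31 = 0.048978
α₁ = 1/(1 + 0.016596 + 0.048978) = 1/1.0656 = 0.9385; α₂ = α₁·K2/[H⁺] = 0.04596
α₁ + 2α₂ = 1.0304
CA = 1.0304 × 2.32 = 2.39 mmol/kg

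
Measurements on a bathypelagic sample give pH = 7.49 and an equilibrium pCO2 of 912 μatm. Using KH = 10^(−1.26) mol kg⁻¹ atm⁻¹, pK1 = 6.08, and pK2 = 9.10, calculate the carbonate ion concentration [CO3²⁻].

[CO2*] = KH · pCO2 = 10^(−1.26) × 912×10^-6 = 5.012×10^-5 mol/kg
α₀ = 1/(1 + K1/[H⁺] + K1K2/[H⁺]²) = 1/(1 + 10^+1.41 + 10^-0.20) = 0.03658
DIC = [CO2*]/α₀ = 5.012×10^-5 / 0.03658 = 1.370 mmol/kg
[CO3²⁻] = α₂·DIC; α₂ = 0.02308, so [CO3²⁻] = 0.02308 × 1.370 = 0.0316 mmol/kg

[CO3²⁻] = 0.0316 mmol/kg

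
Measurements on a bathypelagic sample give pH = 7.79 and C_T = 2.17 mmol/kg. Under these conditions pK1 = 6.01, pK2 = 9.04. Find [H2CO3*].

α₀ = 1 / (1 + K1/[H⁺] + K1K2/[H⁺]²) = 1 / (1 + 10^+1.78 + 10^+0.53)
   = 1 / (1 + 60.256 + 3.3884) = 1/64.644 = 0.01547
[CO2*] = α₀ × DIC = 0.01547 × 2.17 = 0.0336 mmol/kg

[CO2*] = 0.0336 mmol/kg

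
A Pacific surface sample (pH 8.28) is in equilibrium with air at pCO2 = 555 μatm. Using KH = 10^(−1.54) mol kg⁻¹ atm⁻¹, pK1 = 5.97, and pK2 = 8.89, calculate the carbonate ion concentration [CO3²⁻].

[CO3²⁻] = 0.802 mmol/kg

[CO2*] = KH · pCO2 = 10^(−1.54) × 555×10^-6 = 1.601×10^-5 mol/kg
α₀ = 1/(1 + K1/[H⁺] + K1K2/[H⁺]²) = 1/(1 + 10^+2.31 + 10^+1.70) = 0.003917
DIC = [CO2*]/α₀ = 1.601×10^-5 / 0.003917 = 4.086 mmol/kg
[CO3²⁻] = α₂·DIC; α₂ = 0.1963, so [CO3²⁻] = 0.1963 × 4.086 = 0.802 mmol/kg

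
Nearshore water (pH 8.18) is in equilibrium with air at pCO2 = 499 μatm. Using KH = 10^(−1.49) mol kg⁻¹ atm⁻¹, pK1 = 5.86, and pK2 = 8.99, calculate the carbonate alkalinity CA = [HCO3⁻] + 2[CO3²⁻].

CA = 4.42 mmol/kg

[CO2*] = KH · pCO2 = 10^(−1.49) × 499×10^-6 = 1.615×10^-5 mol/kg
α₀ = 1/(1 + K1/[H⁺] + K1K2/[H⁺]²) = 1/(1 + 10^+2.32 + 10^+1.51) = 0.004127
DIC = [CO2*]/α₀ = 1.615×10^-5 / 0.004127 = 3.912 mmol/kg
CA = (α₁ + 2α₂)·DIC = (0.8623 + 2×0.1336) × 3.912 = 4.42 mmol/kg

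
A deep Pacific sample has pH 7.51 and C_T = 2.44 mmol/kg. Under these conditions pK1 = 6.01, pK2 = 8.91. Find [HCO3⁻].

α₁ = 1 / (1 + [H⁺]/K1 + K2/[H⁺]) = 1 / (1 + 10^-1.50 + 10^-1.40)
   = 1 / (1 + 0.031623 + 0.039811) = 1/1.0714 = 0.9333
[HCO3⁻] = α₁ × DIC = 0.9333 × 2.44 = 2.28 mmol/kg

[HCO3⁻] = 2.28 mmol/kg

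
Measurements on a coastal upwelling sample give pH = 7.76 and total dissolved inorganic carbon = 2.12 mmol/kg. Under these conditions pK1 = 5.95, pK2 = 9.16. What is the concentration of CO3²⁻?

α₂ = 1 / (1 + [H⁺]/K2 + [H⁺]²/(K1K2)) = 1 / (1 + 10^+1.40 + 10^-0.41)
   = 1 / (1 + 25.119 + 0.38905) = 1/26.508 = 0.03772
[CO3²⁻] = α₂ × DIC = 0.03772 × 2.12 = 0.0800 mmol/kg

[CO3²⁻] = 0.0800 mmol/kg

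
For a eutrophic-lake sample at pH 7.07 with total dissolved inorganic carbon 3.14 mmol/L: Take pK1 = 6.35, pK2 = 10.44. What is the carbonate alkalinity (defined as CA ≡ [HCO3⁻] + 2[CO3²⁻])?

CA = 2.64 mmol/L

CA = [HCO3⁻] + 2[CO3²⁻] = (α₁ + 2α₂)·DIC
At pH 7.07: [H⁺]/K1 = 10^-0.72 = 0.19055, K2/[H⁺] = 10^-3.37 = 0.00042658
α₁ = 1/(1 + 0.19055 + 0.00042658) = 1/1.1910 = 0.8396; α₂ = α₁·K2/[H⁺] = 0.0003582
α₁ + 2α₂ = 0.8404
CA = 0.8404 × 3.14 = 2.64 mmol/L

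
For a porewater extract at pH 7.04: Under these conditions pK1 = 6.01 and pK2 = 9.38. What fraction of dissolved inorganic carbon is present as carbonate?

α₂ = 0.00416

α₂ = 1 / (1 + [H⁺]/K2 + [H⁺]²/(K1K2)) = 1 / (1 + 10^+2.34 + 10^+1.31)
   = 1 / (1 + 218.78 + 20.417) = 1/240.19 = 0.004163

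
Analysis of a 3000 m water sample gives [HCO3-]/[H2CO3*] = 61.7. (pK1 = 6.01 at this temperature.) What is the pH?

pH = 7.80

From K1 = [H⁺][HCO3-]/[H2CO3*]:  pH = pK1 + log₁₀([HCO3-]/[H2CO3*])
log₁₀(61.7) = +1.790
pH = 6.01 + (+1.790) = 7.80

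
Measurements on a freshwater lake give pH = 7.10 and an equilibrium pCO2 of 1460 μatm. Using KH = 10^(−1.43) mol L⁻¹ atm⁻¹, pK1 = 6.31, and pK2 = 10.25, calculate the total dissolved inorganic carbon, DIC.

DIC = 0.389 mmol/L

[CO2*] = KH · pCO2 = 10^(−1.43) × 1460×10^-6 = 5.424×10^-5 mol/L
α₀ = 1/(1 + K1/[H⁺] + K1K2/[H⁺]²) = 1/(1 + 10^+0.79 + 10^-2.36) = 0.1395
DIC = [CO2*]/α₀ = 5.424×10^-5 / 0.1395 = 0.389 mmol/L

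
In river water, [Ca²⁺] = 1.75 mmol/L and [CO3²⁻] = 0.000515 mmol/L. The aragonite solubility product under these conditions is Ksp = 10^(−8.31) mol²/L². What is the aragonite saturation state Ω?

Ksp = 10^(−8.31) = 4.898×10^-9
Ω = [Ca²⁺][CO3²⁻]/Ksp = (1.75×10^-3)(0.000515×10^-3) / 4.898×10^-9 = 0.184

Ω = 0.184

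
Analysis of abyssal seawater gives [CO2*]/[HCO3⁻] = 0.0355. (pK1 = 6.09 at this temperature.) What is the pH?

pH = 7.54

From K1 = [H⁺][HCO3⁻]/[CO2*]:  pH = pK1 − log₁₀([CO2*]/[HCO3⁻])
log₁₀(0.0355) = -1.450
pH = 6.09 − (-1.450) = 7.54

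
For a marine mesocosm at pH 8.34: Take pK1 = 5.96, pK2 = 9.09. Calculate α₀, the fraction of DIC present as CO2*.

α₀ = 0.00353

α₀ = 1 / (1 + K1/[H⁺] + K1K2/[H⁺]²) = 1 / (1 + 10^+2.38 + 10^+1.63)
   = 1 / (1 + 239.88 + 42.658) = 1/283.54 = 0.003527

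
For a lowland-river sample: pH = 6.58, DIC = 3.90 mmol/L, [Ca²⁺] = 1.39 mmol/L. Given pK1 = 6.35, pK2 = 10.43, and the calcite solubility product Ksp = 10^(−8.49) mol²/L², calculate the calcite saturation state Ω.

Ω = 0.149

α₂ = 1 / (1 + [H⁺]/K2 + [H⁺]²/(K1K2)) = 1 / (1 + 10^+3.85 + 10^+3.62)
   = 1 / (1 + 7079.5 + 4168.7) = 1/1.1249×10^4 = 8.890×10^-5
[CO3²⁻] = α₂ × DIC = 8.890×10^-5 × 3.90 = 0.0003467 mmol/L = 0.3467 μmol/L
Ksp = 10^(−8.49) = 3.236×10^-9
Ω = [Ca²⁺][CO3²⁻]/Ksp = (1.39×10^-3)(3.467×10^-7) / 3.236×10^-9 = 0.149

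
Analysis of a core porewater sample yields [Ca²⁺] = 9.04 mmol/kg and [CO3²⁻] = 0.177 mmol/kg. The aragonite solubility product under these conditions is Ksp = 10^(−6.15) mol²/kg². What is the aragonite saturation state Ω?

Ω = 2.26

Ksp = 10^(−6.15) = 7.079×10^-7
Ω = [Ca²⁺][CO3²⁻]/Ksp = (9.04×10^-3)(0.177×10^-3) / 7.079×10^-7 = 2.26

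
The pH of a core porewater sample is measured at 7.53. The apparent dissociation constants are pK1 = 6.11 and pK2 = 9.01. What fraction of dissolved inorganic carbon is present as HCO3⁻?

α₁ = 1 / (1 + [H⁺]/K1 + K2/[H⁺]) = 1 / (1 + 10^-1.42 + 10^-1.48)
   = 1 / (1 + 0.038019 + 0.033113) = 1/1.0711 = 0.9336

α₁ = 0.934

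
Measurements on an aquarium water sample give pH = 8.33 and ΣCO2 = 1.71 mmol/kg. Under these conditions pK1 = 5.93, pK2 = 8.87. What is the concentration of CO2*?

α₀ = 1 / (1 + K1/[H⁺] + K1K2/[H⁺]²) = 1 / (1 + 10^+2.40 + 10^+1.86)
   = 1 / (1 + 251.19 + 72.444) = 1/324.63 = 0.003080
[CO2*] = α₀ × DIC = 0.003080 × 1.71 = 0.00527 mmol/kg = 5.27 μmol/kg

[CO2*] = 5.27 μmol/kg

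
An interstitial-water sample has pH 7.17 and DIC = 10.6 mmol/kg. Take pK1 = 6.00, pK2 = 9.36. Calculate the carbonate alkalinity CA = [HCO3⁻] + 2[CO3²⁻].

CA = [HCO3⁻] + 2[CO3²⁻] = (α₁ + 2α₂)·DIC
At pH 7.17: [H⁺]/K1 = 10^-1.17 = 0.067608, K2/[H⁺] = 10^-2.19 = 0.0064565
α₁ = 1/(1 + 0.067608 + 0.0064565) = 1/1.0741 = 0.9310; α₂ = α₁·K2/[H⁺] = 0.006011
α₁ + 2α₂ = 0.9431
CA = 0.9431 × 10.6 = 10.0 mmol/kg

CA = 10.0 mmol/kg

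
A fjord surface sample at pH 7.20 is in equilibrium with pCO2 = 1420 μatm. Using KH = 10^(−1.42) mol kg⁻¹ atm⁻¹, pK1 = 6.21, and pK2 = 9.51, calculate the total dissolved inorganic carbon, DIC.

DIC = 0.584 mmol/kg

[CO2*] = KH · pCO2 = 10^(−1.42) × 1420×10^-6 = 5.399×10^-5 mol/kg
α₀ = 1/(1 + K1/[H⁺] + K1K2/[H⁺]²) = 1/(1 + 10^+0.99 + 10^-1.32) = 0.09242
DIC = [CO2*]/α₀ = 5.399×10^-5 / 0.09242 = 0.584 mmol/kg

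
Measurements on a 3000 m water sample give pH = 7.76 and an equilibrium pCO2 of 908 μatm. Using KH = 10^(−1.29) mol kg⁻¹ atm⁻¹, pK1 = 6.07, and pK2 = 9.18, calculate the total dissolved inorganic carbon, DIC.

[CO2*] = KH · pCO2 = 10^(−1.29) × 908×10^-6 = 4.657×10^-5 mol/kg
α₀ = 1/(1 + K1/[H⁺] + K1K2/[H⁺]²) = 1/(1 + 10^+1.69 + 10^+0.27) = 0.01929
DIC = [CO2*]/α₀ = 4.657×10^-5 / 0.01929 = 2.41 mmol/kg

DIC = 2.41 mmol/kg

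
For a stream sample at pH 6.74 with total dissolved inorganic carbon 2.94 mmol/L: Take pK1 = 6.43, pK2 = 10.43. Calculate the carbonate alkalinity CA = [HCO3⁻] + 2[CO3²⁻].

CA = 1.97 mmol/L

CA = [HCO3⁻] + 2[CO3²⁻] = (α₁ + 2α₂)·DIC
At pH 6.74: [H⁺]/K1 = 10^-0.31 = 0.48978, K2/[H⁺] = 10^-3.69 = 0.00020417
α₁ = 1/(1 + 0.48978 + 0.00020417) = 1/1.4900 = 0.6711; α₂ = α₁·K2/[H⁺] = 0.0001370
α₁ + 2α₂ = 0.6714
CA = 0.6714 × 2.94 = 1.97 mmol/L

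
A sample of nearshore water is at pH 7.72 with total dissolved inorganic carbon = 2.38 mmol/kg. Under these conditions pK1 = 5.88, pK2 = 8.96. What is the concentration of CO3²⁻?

α₂ = 1 / (1 + [H⁺]/K2 + [H⁺]²/(K1K2)) = 1 / (1 + 10^+1.24 + 10^-0.60)
   = 1 / (1 + 17.378 + 0.25119) = 1/18.629 = 0.05368
[CO3²⁻] = α₂ × DIC = 0.05368 × 2.38 = 0.128 mmol/kg

[CO3²⁻] = 0.128 mmol/kg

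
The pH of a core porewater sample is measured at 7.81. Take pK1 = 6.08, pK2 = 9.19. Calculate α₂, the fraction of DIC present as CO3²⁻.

α₂ = 1 / (1 + [H⁺]/K2 + [H⁺]²/(K1K2)) = 1 / (1 + 10^+1.38 + 10^-0.35)
   = 1 / (1 + 23.988 + 0.44668) = 1/25.435 = 0.03932

α₂ = 0.0393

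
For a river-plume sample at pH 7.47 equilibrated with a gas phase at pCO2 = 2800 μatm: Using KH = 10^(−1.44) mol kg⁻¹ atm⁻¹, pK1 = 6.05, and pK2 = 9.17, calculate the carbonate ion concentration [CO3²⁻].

[CO3²⁻] = 0.0534 mmol/kg

[CO2*] = KH · pCO2 = 10^(−1.44) × 2800×10^-6 = 1.017×10^-4 mol/kg
α₀ = 1/(1 + K1/[H⁺] + K1K2/[H⁺]²) = 1/(1 + 10^+1.42 + 10^-0.28) = 0.03594
DIC = [CO2*]/α₀ = 1.017×10^-4 / 0.03594 = 2.829 mmol/kg
[CO3²⁻] = α₂·DIC; α₂ = 0.01886, so [CO3²⁻] = 0.01886 × 2.829 = 0.0534 mmol/kg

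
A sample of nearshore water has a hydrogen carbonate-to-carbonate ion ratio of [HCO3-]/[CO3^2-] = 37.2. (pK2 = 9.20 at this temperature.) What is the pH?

From K2 = [H⁺][CO3^2-]/[HCO3-]:  pH = pK2 − log₁₀([HCO3-]/[CO3^2-])
log₁₀(37.2) = +1.571
pH = 9.20 − (+1.571) = 7.63

pH = 7.63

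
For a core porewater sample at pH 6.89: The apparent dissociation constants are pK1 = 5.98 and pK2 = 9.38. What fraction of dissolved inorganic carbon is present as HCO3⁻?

α₁ = 0.888

α₁ = 1 / (1 + [H⁺]/K1 + K2/[H⁺]) = 1 / (1 + 10^-0.91 + 10^-2.49)
   = 1 / (1 + 0.12303 + 0.0032359) = 1/1.1263 = 0.8879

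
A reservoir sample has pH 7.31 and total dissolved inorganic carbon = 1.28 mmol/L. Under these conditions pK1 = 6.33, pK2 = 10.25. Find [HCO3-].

α₁ = 1 / (1 + [H⁺]/K1 + K2/[H⁺]) = 1 / (1 + 10^-0.98 + 10^-2.94)
   = 1 / (1 + 0.10471 + 0.0011482) = 1/1.1059 = 0.9043
[HCO3⁻] = α₁ × DIC = 0.9043 × 1.28 = 1.16 mmol/L

[HCO3⁻] = 1.16 mmol/L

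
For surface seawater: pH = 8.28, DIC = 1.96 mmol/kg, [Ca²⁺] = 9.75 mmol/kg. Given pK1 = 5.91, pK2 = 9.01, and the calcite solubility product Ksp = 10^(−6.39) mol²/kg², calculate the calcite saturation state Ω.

Ω = 7.34

α₂ = 1 / (1 + [H⁺]/K2 + [H⁺]²/(K1K2)) = 1 / (1 + 10^+0.73 + 10^-1.64)
   = 1 / (1 + 5.3703 + 0.022909) = 1/6.3932 = 0.1564
[CO3²⁻] = α₂ × DIC = 0.1564 × 1.96 = 0.3066 mmol/kg
Ksp = 10^(−6.39) = 4.074×10^-7
Ω = [Ca²⁺][CO3²⁻]/Ksp = (9.75×10^-3)(3.066×10^-4) / 4.074×10^-7 = 7.34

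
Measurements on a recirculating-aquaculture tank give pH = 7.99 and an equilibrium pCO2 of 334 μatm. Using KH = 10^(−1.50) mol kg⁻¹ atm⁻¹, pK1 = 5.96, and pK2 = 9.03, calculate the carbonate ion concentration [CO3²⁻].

[CO3²⁻] = 0.103 mmol/kg

[CO2*] = KH · pCO2 = 10^(−1.50) × 334×10^-6 = 1.056×10^-5 mol/kg
α₀ = 1/(1 + K1/[H⁺] + K1K2/[H⁺]²) = 1/(1 + 10^+2.03 + 10^+0.99) = 0.008480
DIC = [CO2*]/α₀ = 1.056×10^-5 / 0.008480 = 1.246 mmol/kg
[CO3²⁻] = α₂·DIC; α₂ = 0.08287, so [CO3²⁻] = 0.08287 × 1.246 = 0.103 mmol/kg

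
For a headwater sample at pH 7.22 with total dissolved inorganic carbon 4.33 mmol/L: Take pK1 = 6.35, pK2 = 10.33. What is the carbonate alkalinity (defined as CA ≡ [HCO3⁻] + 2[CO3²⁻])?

CA = [HCO3⁻] + 2[CO3²⁻] = (α₁ + 2α₂)·DIC
At pH 7.22: [H⁺]/K1 = 10^-0.87 = 0.13490, K2/[H⁺] = 10^-3.11 = 0.00077625
α₁ = 1/(1 + 0.13490 + 0.00077625) = 1/1.1357 = 0.8805; α₂ = α₁·K2/[H⁺] = 0.0006835
α₁ + 2α₂ = 0.8819
CA = 0.8819 × 4.33 = 3.82 mmol/L

CA = 3.82 mmol/L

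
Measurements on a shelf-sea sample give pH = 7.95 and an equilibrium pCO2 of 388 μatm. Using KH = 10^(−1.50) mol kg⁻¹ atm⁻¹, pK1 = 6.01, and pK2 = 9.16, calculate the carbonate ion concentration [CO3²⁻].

[CO3²⁻] = 0.0659 mmol/kg

[CO2*] = KH · pCO2 = 10^(−1.50) × 388×10^-6 = 1.227×10^-5 mol/kg
α₀ = 1/(1 + K1/[H⁺] + K1K2/[H⁺]²) = 1/(1 + 10^+1.94 + 10^+0.73) = 0.01070
DIC = [CO2*]/α₀ = 1.227×10^-5 / 0.01070 = 1.147 mmol/kg
[CO3²⁻] = α₂·DIC; α₂ = 0.05746, so [CO3²⁻] = 0.05746 × 1.147 = 0.0659 mmol/kg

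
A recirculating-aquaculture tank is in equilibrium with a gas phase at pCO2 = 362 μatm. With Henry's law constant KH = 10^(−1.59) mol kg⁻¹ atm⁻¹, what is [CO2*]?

[CO2*] = 9.30 μmol/kg

KH = 10^(−1.59) = 2.570×10^-2 mol kg⁻¹ atm⁻¹
[CO2*] = KH · pCO2 = 2.570×10^-2 × 362×10^-6 atm = 9.30×10^-6 mol/kg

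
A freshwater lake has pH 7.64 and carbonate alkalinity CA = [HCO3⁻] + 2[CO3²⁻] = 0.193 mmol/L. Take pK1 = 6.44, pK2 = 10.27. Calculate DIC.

DIC = 0.205 mmol/L

CA = [HCO3⁻] + 2[CO3²⁻] = (α₁ + 2α₂)·DIC
At pH 7.64: [H⁺]/K1 = 10^-1.20 = 0.063096, K2/[H⁺] = 10^-2.63 = 0.0023442
α₁ = 1/(1 + 0.063096 + 0.0023442) = 1/1.0654 = 0.9386; α₂ = α₁·K2/[H⁺] = 0.002200
α₁ + 2α₂ = 0.9430
DIC = CA / (α₁ + 2α₂) = 0.193 / 0.9430 = 0.205 mmol/L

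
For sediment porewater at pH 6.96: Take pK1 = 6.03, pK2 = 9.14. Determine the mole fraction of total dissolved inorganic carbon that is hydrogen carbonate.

α₁ = 1 / (1 + [H⁺]/K1 + K2/[H⁺]) = 1 / (1 + 10^-0.93 + 10^-2.18)
   = 1 / (1 + 0.11749 + 0.0066069) = 1/1.1241 = 0.8896

α₁ = 0.890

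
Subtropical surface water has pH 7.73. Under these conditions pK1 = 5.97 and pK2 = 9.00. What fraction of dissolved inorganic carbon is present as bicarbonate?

α₁ = 0.934

α₁ = 1 / (1 + [H⁺]/K1 + K2/[H⁺]) = 1 / (1 + 10^-1.76 + 10^-1.27)
   = 1 / (1 + 0.017378 + 0.053703) = 1/1.0711 = 0.9336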